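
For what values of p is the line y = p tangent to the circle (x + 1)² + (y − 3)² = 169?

For a tangent, require d(centre, line) = r = 13.
|0·(−1) + 1·3 − p| / √1 = 13
|p − (3)| = 13, so p = 16 or p = −10.

p = −10 or p = 16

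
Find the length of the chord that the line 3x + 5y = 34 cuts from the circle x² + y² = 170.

4√34

From the line, y = (34 − 3x)/5. Substituting:
34x² − 204x − 3094 = 0  ⟹  x² − 6x − 91 = 0
x = 13 or x = −7, giving (13, −1) and (−7, 11).
Chord length = distance between (13, −1) and (−7, 11) = √544 = 4√34.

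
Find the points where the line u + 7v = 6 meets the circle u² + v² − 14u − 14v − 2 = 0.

From the line, v = (6 − u)/7. Substituting:
50u² − 600u − 650 = 0  ⟹  u² − 12u − 13 = 0
u = 13 or u = −1, giving (13, −1) and (−1, 1).

(−1, 1) and (13, −1)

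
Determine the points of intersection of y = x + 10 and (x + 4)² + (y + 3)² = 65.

Substitute y = x + 10:
2x² + 34x + 120 = 0  ⟹  x² + 17x + 60 = 0
x = −5 or x = −12, giving (−5, 5) and (−12, −2).

(−12, −2) and (−5, 5)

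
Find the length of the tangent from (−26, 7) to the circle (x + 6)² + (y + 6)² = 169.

Centre (−6, −6), r² = 169. |PO|² = (−20)² + (13)² = 569.
Power of the point: PT² = |PO|² − r² = 400, so PT = 20.

20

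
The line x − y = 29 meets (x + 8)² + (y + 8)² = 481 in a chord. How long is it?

Express y = x − 29 and substitute into the circle:
2x² − 26x + 24 = 0  ⟹  x² − 13x + 12 = 0
x = 12 or x = 1, giving (12, −17) and (1, −28).
|(12, −17) − (1, −28)| = √((11)² + (11)²) = 11√2.

11√2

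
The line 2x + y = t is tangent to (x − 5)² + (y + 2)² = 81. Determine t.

For a tangent, require d(centre, line) = r = 9.
|2·5 + 1·(−2) − t| / √5 = 9
|t − (8)| = 9√5.

t = 8 ± 9√5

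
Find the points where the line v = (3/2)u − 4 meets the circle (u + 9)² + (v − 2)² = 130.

Express v = (−8 + 3u)/2 and substitute into the circle:
13u² − 52 = 0  ⟹  u² − 4 = 0
u = 2 or u = −2, giving (2, −1) and (−2, −7).

(−2, −7) and (2, −1)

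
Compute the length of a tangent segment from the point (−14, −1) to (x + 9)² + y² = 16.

√10

With centre O = (−9, 0), |OP|² = 26 and r² = 16.
The tangent meets the radius at right angles, so tangent² = |PO|² − r² = 26 − 16 = 10.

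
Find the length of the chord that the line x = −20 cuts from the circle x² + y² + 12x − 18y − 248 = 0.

The line gives x = −20. Substituting into the circle:
y² − 18y − 88 = 0
y = 22 or y = −4, giving (−20, 22) and (−20, −4).
Chord length = distance between (−20, 22) and (−20, −4) = √676 = 26.

26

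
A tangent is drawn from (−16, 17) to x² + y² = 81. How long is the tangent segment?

With centre O = (0, 0), |OP|² = 545 and r² = 81.
The tangent meets the radius at right angles, so tangent² = |PO|² − r² = 545 − 81 = 464.

4√29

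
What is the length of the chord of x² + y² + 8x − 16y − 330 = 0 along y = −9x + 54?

4√82

Centre (−4, 8), r² = 410. Perpendicular distance d from centre to line = |−82| / √82 = 82/√82.
Half the chord is √(r² − d²) = √(328), so the full chord is 4√82.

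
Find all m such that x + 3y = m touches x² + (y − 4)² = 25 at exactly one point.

Tangency holds when the distance from the centre (0, 4) to the line equals the radius 5:
|1·0 + 3·4 − m| / √10 = 5
|m − (12)| = 5√10.

m = 12 ± 5√10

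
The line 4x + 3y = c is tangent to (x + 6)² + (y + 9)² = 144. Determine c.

For a tangent, require d(centre, line) = r = 12.
|4·(−6) + 3·(−9) − c| / √25 = 12
|c − (−51)| = 12·5, so c = 9 or c = −111.

c = −111 or c = 9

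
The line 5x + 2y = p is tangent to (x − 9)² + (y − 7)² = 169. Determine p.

p = 59 ± 13√29

For a tangent, require d(centre, line) = r = 13.
|5·9 + 2·7 − p| / √29 = 13
|p − (59)| = 13√29.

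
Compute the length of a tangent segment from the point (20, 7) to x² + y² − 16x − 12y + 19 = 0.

8

Centre (8, 6), r² = 81. |PO|² = (12)² + (1)² = 145.
By the tangent–radius right angle, tangent length = √(|PO|² − r²) = √64 = 8.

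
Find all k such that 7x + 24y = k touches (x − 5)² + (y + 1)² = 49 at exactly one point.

Tangency holds when the distance from the centre (5, −1) to the line equals the radius 7:
|7·5 + 24·(−1) − k| / √625 = 7
|k − (11)| = 7·25, so k = 186 or k = −164.

k = −164 or k = 186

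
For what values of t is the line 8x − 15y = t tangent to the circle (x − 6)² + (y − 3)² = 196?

t = −235 or t = 241

The line touches the circle iff its distance from (6, 3) is 14:
|8·6 − 15·3 − t| / √289 = 14
|t − (3)| = 14·17, so t = 241 or t = −235.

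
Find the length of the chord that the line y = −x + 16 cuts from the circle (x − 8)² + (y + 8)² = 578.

From the line, y = −x + 16. Substituting:
2x² − 64x + 62 = 0  ⟹  x² − 32x + 31 = 0
x = 31 or x = 1, giving (31, −15) and (1, 15).
|(31, −15) − (1, 15)| = √((30)² + (−30)²) = 30√2.

30√2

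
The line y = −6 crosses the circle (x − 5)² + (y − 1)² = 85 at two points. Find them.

(−1, −6) and (11, −6)

From the line, y = −6. Substituting:
x² − 10x − 11 = 0
x = 11 or x = −1, giving (11, −6) and (−1, −6).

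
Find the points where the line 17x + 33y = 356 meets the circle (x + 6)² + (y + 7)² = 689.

(−14, 18) and (19, 1)

Express y = (356 − 17x)/33 and substitute into the circle:
1378x² − 6890x − 366548 = 0  ⟹  x² − 5x − 266 = 0
x = 19 or x = −14, giving (19, 1) and (−14, 18).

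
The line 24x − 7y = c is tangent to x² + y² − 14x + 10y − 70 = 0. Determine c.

The line touches the circle iff its distance from (7, −5) is 12:
|24·7 − 7·(−5) − c| / √625 = 12
|c − (203)| = 12·25, so c = 503 or c = −97.

c = −97 or c = 503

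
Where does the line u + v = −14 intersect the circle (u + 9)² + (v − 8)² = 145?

(−21, 7) and (−10, −4)

Substitute v = −u − 14:
2u² + 62u + 420 = 0  ⟹  u² + 31u + 210 = 0
u = −10 or u = −21, giving (−10, −4) and (−21, 7).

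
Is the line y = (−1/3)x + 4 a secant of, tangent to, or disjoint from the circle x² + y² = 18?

Substituting the line into the circle gives 10x² − 24x − 18 = 0.
Discriminant = (−24)² − 4·10·(−18) = 1296 > 0.
Two real roots: the line is a secant.

secant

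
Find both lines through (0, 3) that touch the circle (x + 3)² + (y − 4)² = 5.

x − 2y = −6 and 2x + y = 3

Let a tangent through (0, 3) have slope m. Its distance from (−3, 4) must equal √5:
(−3m − (1))² = 5(m² + 1)
2m² + 3m − 2 = 0, so m = 1/2 or m = −2.
Through (0, 3) these give x − 2y = −6 and 2x + y = 3.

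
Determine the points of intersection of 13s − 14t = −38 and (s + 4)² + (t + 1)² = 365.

(−18, −14) and (10, 12)

Substitute t = (38 + 13s)/14:
365s² + 2920s − 65700 = 0  ⟹  s² + 8s − 180 = 0
s = 10 or s = −18, giving (10, 12) and (−18, −14).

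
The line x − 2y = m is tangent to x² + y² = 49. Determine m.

The line touches the circle iff its distance from (0, 0) is 7:
|1·0 − 2·0 − m| / √5 = 7
|m| = 7√5.

m = ±7√5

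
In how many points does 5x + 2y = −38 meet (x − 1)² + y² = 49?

0

Substituting the line into the circle gives 29x² + 372x + 1252 = 0.
Discriminant = (372)² − 4·29·(1252) = −6848 < 0.
No real roots: the line does not meet the circle.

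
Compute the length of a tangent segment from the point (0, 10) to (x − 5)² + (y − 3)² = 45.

Centre (5, 3), r² = 45. |PO|² = (−5)² + (7)² = 74.
By the tangent–radius right angle, tangent length = √(|PO|² − r²) = √29.

√29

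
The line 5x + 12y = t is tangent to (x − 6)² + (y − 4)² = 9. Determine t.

For a tangent, require d(centre, line) = r = 3.
|5·6 + 12·4 − t| / √169 = 3
|t − (78)| = 3·13, so t = 117 or t = 39.

t = 39 or t = 117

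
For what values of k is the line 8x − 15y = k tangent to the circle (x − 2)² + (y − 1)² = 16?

The line touches the circle iff its distance from (2, 1) is 4:
|8·2 − 15·1 − k| / √289 = 4
|k − (1)| = 4·17, so k = 69 or k = −67.

k = −67 or k = 69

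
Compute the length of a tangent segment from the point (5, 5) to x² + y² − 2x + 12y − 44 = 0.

Centre (1, −6), r² = 81. |PO|² = (4)² + (11)² = 137.
By the tangent–radius right angle, tangent length = √(|PO|² − r²) = √56 = 2√14.

2√14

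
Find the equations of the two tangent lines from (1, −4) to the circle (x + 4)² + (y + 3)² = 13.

3x + 2y = −5 and 2x − 3y = 14

Write the tangent as mx − y + (−4 − m·(1)) = 0 and set its distance from the centre to √13:
[m·(−5) − (1)]² = 13(m² + 1)
6m² + 5m − 6 = 0, so m = −3/2 or m = 2/3.
With m = −3/2: 3x + 2y = −5. With m = 2/3: 2x − 3y = 14.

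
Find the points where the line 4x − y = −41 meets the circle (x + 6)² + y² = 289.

Express y = 4x + 41 and substitute into the circle:
17x² + 340x + 1428 = 0  ⟹  x² + 20x + 84 = 0
x = −6 or x = −14, giving (−6, 17) and (−14, −15).

(−14, −15) and (−6, 17)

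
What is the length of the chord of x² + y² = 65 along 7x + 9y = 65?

Express y = (65 − 7x)/9 and substitute into the circle:
130x² − 910x − 1040 = 0  ⟹  x² − 7x − 8 = 0
x = 8 or x = −1, giving (8, 1) and (−1, 8).
|(8, 1) − (−1, 8)| = √((9)² + (−7)²) = √130.

√130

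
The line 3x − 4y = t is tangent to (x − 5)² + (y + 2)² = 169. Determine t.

The line touches the circle iff its distance from (5, −2) is 13:
|3·5 − 4·(−2) − t| / √25 = 13
|t − (23)| = 13·5, so t = 88 or t = −42.

t = −42 or t = 88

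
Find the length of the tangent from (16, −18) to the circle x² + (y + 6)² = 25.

5√15

The centre is (0, −6) and r = 5. The square of the distance from P to the centre is 256 + 144 = 400.
Power of the point: PT² = |PO|² − r² = 375, so PT = 5√15.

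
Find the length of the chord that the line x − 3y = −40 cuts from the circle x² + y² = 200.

4√10

Centre (0, 0), r² = 200. Perpendicular distance d from centre to line = |40| / √10 = 40/√10.
Half the chord is √(r² − d²) = √(40), so the full chord is 4√10.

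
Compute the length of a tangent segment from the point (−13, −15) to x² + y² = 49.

Centre (0, 0), r² = 49. |PO|² = (−13)² + (−15)² = 394.
By the tangent–radius right angle, tangent length = √(|PO|² − r²) = √345.

√345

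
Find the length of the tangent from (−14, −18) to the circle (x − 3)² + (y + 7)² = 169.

√241

With centre O = (3, −7), |OP|² = 410 and r² = 169.
By the tangent–radius right angle, tangent length = √(|PO|² − r²) = √241.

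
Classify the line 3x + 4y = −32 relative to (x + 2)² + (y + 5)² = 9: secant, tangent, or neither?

secant

d² = (3·(−2) + 4·(−5) − (−32))²/25 = 36/25; r² = 9.
Since d² < r², the line cuts the circle twice.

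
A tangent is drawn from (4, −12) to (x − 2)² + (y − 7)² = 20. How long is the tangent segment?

√345

Centre (2, 7), r² = 20. |PO|² = (2)² + (−19)² = 365.
Power of the point: PT² = |PO|² − r² = 345, so PT = √345.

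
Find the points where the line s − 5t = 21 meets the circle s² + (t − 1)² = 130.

(−9, −6) and (11, −2)

Express t = (−21 + s)/5 and substitute into the circle:
26s² − 52s − 2574 = 0  ⟹  s² − 2s − 99 = 0
s = 11 or s = −9, giving (11, −2) and (−9, −6).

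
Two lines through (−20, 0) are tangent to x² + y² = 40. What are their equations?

Let a tangent through (−20, 0) have slope m. Its distance from (0, 0) must equal 2√10:
[m·(20) − (0)]² = 40(m² + 1)
9m² − 1 = 0, so m = 1/3 or m = −1/3.
With m = 1/3: x − 3y = −20. With m = −1/3: x + 3y = −20.

x − 3y = −20 and x + 3y = −20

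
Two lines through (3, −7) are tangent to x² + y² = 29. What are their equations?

Write the tangent as mx − y + (−7 − m·(3)) = 0 and set its distance from the centre to √29:
[m·(−3) − (7)]² = 29(m² + 1)
10m² − 21m − 10 = 0, so m = 5/2 or m = −2/5.
With m = 5/2: 5x − 2y = 29. With m = −2/5: 2x + 5y = −29.

5x − 2y = 29 and 2x + 5y = −29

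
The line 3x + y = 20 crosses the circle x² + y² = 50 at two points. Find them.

Express y = −3x + 20 and substitute into the circle:
10x² − 120x + 350 = 0  ⟹  x² − 12x + 35 = 0
x = 7 or x = 5, giving (7, −1) and (5, 5).

(5, 5) and (7, −1)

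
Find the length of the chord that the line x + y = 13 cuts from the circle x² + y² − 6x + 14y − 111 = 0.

The distance from (3, −7) to the line is 17/√2, and r² = 169.
Half the chord is √(r² − d²) = √(49/2), so the full chord is 7√2.

7√2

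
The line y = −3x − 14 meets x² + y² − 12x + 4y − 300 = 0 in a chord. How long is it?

10√10

Centre (6, −2), r² = 340. Perpendicular distance d from centre to line = |30| / √10 = 30/√10.
Half the chord is √(r² − d²) = √(250), so the full chord is 10√10.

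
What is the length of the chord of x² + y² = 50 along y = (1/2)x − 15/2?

Centre (0, 0), r² = 50. Perpendicular distance d from centre to line = |−15| / √5 = 15/√5.
Chord = 2√(r² − d²) = 2·√(5) = 2√5.

2√5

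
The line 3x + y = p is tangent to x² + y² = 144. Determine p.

p = ±12√10

The line touches the circle iff its distance from (0, 0) is 12:
|3·0 + 1·0 − p| / √10 = 12
|p| = 12√10.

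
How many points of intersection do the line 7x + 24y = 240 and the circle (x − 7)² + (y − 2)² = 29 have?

0

Centre (7, 2), r² = 29. Distance² from centre to line = (−143)²/625 = 20449/625.
Since d² > r², the line lies outside the circle.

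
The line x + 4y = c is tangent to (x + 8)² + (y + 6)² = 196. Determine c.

Tangency holds when the distance from the centre (−8, −6) to the line equals the radius 14:
|1·(−8) + 4·(−6) − c| / √17 = 14
|c − (−32)| = 14√17.

c = −32 ± 14√17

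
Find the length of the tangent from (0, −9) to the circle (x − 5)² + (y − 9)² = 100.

With centre O = (5, 9), |OP|² = 349 and r² = 100.
Power of the point: PT² = |PO|² − r² = 249, so PT = √249.

√249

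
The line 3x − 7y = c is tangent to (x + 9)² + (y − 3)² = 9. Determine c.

For a tangent, require d(centre, line) = r = 3.
|3·(−9) − 7·3 − c| / √58 = 3
|c − (−48)| = 3√58.

c = −48 ± 3√58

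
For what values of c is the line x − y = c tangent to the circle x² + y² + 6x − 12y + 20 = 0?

Tangency holds when the distance from the centre (−3, 6) to the line equals the radius 5:
|1·(−3) − 1·6 − c| / √2 = 5
|c − (−9)| = 5√2.

c = −9 ± 5√2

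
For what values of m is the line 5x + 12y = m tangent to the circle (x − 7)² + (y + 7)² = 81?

Tangency holds when the distance from the centre (7, −7) to the line equals the radius 9:
|5·7 + 12·(−7) − m| / √169 = 9
|m − (−49)| = 9·13, so m = 68 or m = −166.

m = −166 or m = 68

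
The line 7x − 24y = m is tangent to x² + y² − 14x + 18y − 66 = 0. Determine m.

Tangency holds when the distance from the centre (7, −9) to the line equals the radius 14:
|7·7 − 24·(−9) − m| / √625 = 14
|m − (265)| = 14·25, so m = 615 or m = −85.

m = −85 or m = 615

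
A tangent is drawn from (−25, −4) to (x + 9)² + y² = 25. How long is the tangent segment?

With centre O = (−9, 0), |OP|² = 272 and r² = 25.
Power of the point: PT² = |PO|² − r² = 247, so PT = √247.

√247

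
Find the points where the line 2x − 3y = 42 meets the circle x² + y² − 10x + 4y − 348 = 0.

(−6, −18) and (24, 2)

Express y = (−42 + 2x)/3 and substitute into the circle:
13x² − 234x − 1872 = 0  ⟹  x² − 18x − 144 = 0
x = 24 or x = −6, giving (24, 2) and (−6, −18).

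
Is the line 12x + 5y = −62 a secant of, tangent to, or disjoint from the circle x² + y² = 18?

disjoint

Centre (0, 0), r² = 18. Distance² from centre to line = (62)²/169 = 3844/169.
Since d² > r², the line lies outside the circle.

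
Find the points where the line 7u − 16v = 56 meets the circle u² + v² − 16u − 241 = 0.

From the line, v = (−56 + 7u)/16. Substituting:
305u² − 4880u − 58560 = 0  ⟹  u² − 16u − 192 = 0
u = 24 or u = −8, giving (24, 7) and (−8, −7).

(−8, −7) and (24, 7)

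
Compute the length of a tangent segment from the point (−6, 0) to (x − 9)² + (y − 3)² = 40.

The centre is (9, 3) and r = 2√10. The square of the distance from P to the centre is 225 + 9 = 234.
The tangent meets the radius at right angles, so tangent² = |PO|² − r² = 234 − 40 = 194.

√194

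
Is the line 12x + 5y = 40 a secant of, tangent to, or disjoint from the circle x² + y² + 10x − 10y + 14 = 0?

secant

Centre (−5, 5), r² = 36. Distance² from centre to line = (−75)²/169 = 5625/169.
Since d² < r², the line cuts the circle twice.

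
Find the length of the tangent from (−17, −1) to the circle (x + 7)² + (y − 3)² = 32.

2√21

The centre is (−7, 3) and r = 4√2. The square of the distance from P to the centre is 100 + 16 = 116.
Power of the point: PT² = |PO|² − r² = 84, so PT = 2√21.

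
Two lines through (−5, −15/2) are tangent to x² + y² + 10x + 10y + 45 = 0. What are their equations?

A line y − (−15/2) = m(x − (−5)) is tangent when its distance from (−5, −5) is √5:
(0m − (5/2))² = 5(m² + 1)
4m² − 1 = 0, so m = 1/2 or m = −1/2.
With m = 1/2: x − 2y = 10. With m = −1/2: x + 2y = −20.

x − 2y = 10 and x + 2y = −20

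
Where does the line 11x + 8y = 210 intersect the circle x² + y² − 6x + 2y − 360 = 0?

(6, 18) and (22, −4)

Express y = (210 − 11x)/8 and substitute into the circle:
185x² − 5180x + 24420 = 0  ⟹  x² − 28x + 132 = 0
x = 22 or x = 6, giving (22, −4) and (6, 18).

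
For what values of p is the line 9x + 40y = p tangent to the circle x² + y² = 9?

p = −123 or p = 123

Tangency holds when the distance from the centre (0, 0) to the line equals the radius 3:
|9·0 + 40·0 − p| / √1681 = 3
|p| = 3·41, so p = 123 or p = −123.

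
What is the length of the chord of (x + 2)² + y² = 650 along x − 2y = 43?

14√5

Substitute y = (−43 + x)/2:
5x² − 70x − 735 = 0  ⟹  x² − 14x − 147 = 0
x = 21 or x = −7, giving (21, −11) and (−7, −25).
Chord length = distance between (21, −11) and (−7, −25) = √980 = 14√5.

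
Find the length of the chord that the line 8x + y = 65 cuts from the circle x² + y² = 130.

2√65

Centre (0, 0), r² = 130. Perpendicular distance d from centre to line = |−65| / √65 = 65/√65.
Half the chord is √(r² − d²) = √(65), so the full chord is 2√65.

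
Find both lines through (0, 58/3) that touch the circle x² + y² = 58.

7x + 3y = 58 and 7x − 3y = −58

A line y − (58/3) = m(x − (0)) is tangent when its distance from (0, 0) is √58:
(0m − (−58/3))² = 58(m² + 1)
9m² − 49 = 0, so m = −7/3 or m = 7/3.
Through (0, 58/3) these give 7x + 3y = 58 and 7x − 3y = −58.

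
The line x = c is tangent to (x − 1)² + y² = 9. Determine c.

c = −2 or c = 4

The line touches the circle iff its distance from (1, 0) is 3:
|1·1 + 0·0 − c| / √1 = 3
|c − (1)| = 3, so c = 4 or c = −2.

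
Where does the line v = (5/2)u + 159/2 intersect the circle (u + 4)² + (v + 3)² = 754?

Express v = (159 + 5u)/2 and substitute into the circle:
29u² + 1682u + 24273 = 0  ⟹  u² + 58u + 837 = 0
u = −27 or u = −31, giving (−27, 12) and (−31, 2).

(−31, 2) and (−27, 12)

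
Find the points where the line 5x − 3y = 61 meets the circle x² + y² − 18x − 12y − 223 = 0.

From the line, y = (−61 + 5x)/3. Substituting:
34x² − 952x + 3910 = 0  ⟹  x² − 28x + 115 = 0
x = 23 or x = 5, giving (23, 18) and (5, −12).

(5, −12) and (23, 18)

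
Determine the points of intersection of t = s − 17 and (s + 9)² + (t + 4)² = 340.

(−5, −22) and (9, −8)

Express t = s − 17 and substitute into the circle:
2s² − 8s − 90 = 0  ⟹  s² − 4s − 45 = 0
s = 9 or s = −5, giving (9, −8) and (−5, −22).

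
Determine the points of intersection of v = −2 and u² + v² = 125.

(−11, −2) and (11, −2)

Express v = −2 and substitute into the circle:
u² − 121 = 0
u = 11 or u = −11, giving (11, −2) and (−11, −2).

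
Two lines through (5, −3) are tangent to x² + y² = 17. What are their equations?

Let a tangent through (5, −3) have slope m. Its distance from (0, 0) must equal √17:
(−5m − (3))² = 17(m² + 1)
4m² + 15m − 4 = 0, so m = 1/4 or m = −4.
Through (5, −3) these give x − 4y = 17 and 4x + y = 17.

x − 4y = 17 and 4x + y = 17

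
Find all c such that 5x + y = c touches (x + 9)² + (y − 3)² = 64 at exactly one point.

c = −42 ± 8√26

The line touches the circle iff its distance from (−9, 3) is 8:
|5·(−9) + 1·3 − c| / √26 = 8
|c − (−42)| = 8√26.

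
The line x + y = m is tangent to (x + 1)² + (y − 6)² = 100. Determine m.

The line touches the circle iff its distance from (−1, 6) is 10:
|1·(−1) + 1·6 − m| / √2 = 10
|m − (5)| = 10√2.

m = 5 ± 10√2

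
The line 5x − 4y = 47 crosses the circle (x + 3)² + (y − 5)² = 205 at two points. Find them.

Substitute y = (−47 + 5x)/4:
41x² − 574x + 1353 = 0  ⟹  x² − 14x + 33 = 0
x = 11 or x = 3, giving (11, 2) and (3, −8).

(3, −8) and (11, 2)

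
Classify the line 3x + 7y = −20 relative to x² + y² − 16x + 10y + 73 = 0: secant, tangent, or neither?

Substituting the line into the circle gives 58x² − 874x + 2577 = 0.
Δ = 763876 − 597864 = 166012.
Two real roots: the line is a secant.

secant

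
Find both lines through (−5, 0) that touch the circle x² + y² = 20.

A line y − (0) = m(x − (−5)) is tangent when its distance from (0, 0) is 2√5:
(5m − (0))² = 20(m² + 1)
m² − 4 = 0, so m = 2 or m = −2.
Through (−5, 0) these give 2x − y = −10 and 2x + y = −10.

2x − y = −10 and 2x + y = −10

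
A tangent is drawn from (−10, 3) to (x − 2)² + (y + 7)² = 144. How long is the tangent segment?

10

Centre (2, −7), r² = 144. |PO|² = (−12)² + (10)² = 244.
Power of the point: PT² = |PO|² − r² = 100, so PT = 10.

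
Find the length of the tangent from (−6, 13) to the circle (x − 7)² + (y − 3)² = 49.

The centre is (7, 3) and r = 7. The square of the distance from P to the centre is 169 + 100 = 269.
The tangent meets the radius at right angles, so tangent² = |PO|² − r² = 269 − 49 = 220.

2√55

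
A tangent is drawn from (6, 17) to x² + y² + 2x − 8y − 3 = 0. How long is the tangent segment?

3√22

Centre (−1, 4), r² = 20. |PO|² = (7)² + (13)² = 218.
The tangent meets the radius at right angles, so tangent² = |PO|² − r² = 218 − 20 = 198.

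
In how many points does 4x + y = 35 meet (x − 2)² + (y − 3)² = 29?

Substituting the line into the circle gives 17x² − 260x + 999 = 0.
Δ = 67600 − 67932 = −332.
No real roots: the line does not meet the circle.

0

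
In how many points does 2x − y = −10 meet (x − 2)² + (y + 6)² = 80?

d² = (2·2 − 1·(−6) − (−10))²/5 = 80; r² = 80.
Since d² = r², the line is tangent.

1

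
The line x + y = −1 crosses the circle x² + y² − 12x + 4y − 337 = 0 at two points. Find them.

(−10, 9) and (17, −18)

Substitute y = −x − 1:
2x² − 14x − 340 = 0  ⟹  x² − 7x − 170 = 0
x = 17 or x = −10, giving (17, −18) and (−10, 9).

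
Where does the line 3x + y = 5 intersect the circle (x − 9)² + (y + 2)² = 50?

Express y = −3x + 5 and substitute into the circle:
10x² − 60x + 80 = 0  ⟹  x² − 6x + 8 = 0
x = 4 or x = 2, giving (4, −7) and (2, −1).

(2, −1) and (4, −7)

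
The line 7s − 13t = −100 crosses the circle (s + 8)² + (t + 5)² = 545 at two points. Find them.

From the line, t = (100 + 7s)/13. Substituting:
218s² + 5014s − 54064 = 0  ⟹  s² + 23s − 248 = 0
s = 8 or s = −31, giving (8, 12) and (−31, −9).

(−31, −9) and (8, 12)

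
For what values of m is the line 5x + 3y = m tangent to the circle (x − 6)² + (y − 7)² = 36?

Tangency holds when the distance from the centre (6, 7) to the line equals the radius 6:
|5·6 + 3·7 − m| / √34 = 6
|m − (51)| = 6√34.

m = 51 ± 6√34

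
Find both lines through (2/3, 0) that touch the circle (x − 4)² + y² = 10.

A line y − (0) = m(x − (2/3)) is tangent when its distance from (4, 0) is √10:
(10/3m − (0))² = 10(m² + 1)
m² − 9 = 0, so m = 3 or m = −3.
Through (2/3, 0) these give 3x − y = 2 and 3x + y = 2.

3x − y = 2 and 3x + y = 2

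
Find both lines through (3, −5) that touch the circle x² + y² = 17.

A line y − (−5) = m(x − (3)) is tangent when its distance from (0, 0) is √17:
[m·(−3) − (5)]² = 17(m² + 1)
4m² − 15m − 4 = 0, so m = −1/4 or m = 4.
With m = −1/4: x + 4y = −17. With m = 4: 4x − y = 17.

x + 4y = −17 and 4x − y = 17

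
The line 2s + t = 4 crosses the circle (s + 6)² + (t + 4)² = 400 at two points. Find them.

From the line, t = −2s + 4. Substituting:
5s² − 20s − 300 = 0  ⟹  s² − 4s − 60 = 0
s = 10 or s = −6, giving (10, −16) and (−6, 16).

(−6, 16) and (10, −16)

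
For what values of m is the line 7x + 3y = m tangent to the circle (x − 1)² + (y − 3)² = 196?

For a tangent, require d(centre, line) = r = 14.
|7·1 + 3·3 − m| / √58 = 14
|m − (16)| = 14√58.

m = 16 ± 14√58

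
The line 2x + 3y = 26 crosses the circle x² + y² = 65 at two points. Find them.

(1, 8) and (7, 4)

From the line, y = (26 − 2x)/3. Substituting:
13x² − 104x + 91 = 0  ⟹  x² − 8x + 7 = 0
x = 7 or x = 1, giving (7, 4) and (1, 8).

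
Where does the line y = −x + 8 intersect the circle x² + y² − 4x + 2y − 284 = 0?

(−6, 14) and (17, −9)

Substitute y = −x + 8:
2x² − 22x − 204 = 0  ⟹  x² − 11x − 102 = 0
x = 17 or x = −6, giving (17, −9) and (−6, 14).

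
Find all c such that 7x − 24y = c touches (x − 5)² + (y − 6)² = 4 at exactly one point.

For a tangent, require d(centre, line) = r = 2.
|7·5 − 24·6 − c| / √625 = 2
|c − (−109)| = 2·25, so c = −59 or c = −159.

c = −159 or c = −59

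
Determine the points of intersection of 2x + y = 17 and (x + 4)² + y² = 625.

From the line, y = −2x + 17. Substituting:
5x² − 60x − 320 = 0  ⟹  x² − 12x − 64 = 0
x = 16 or x = −4, giving (16, −15) and (−4, 25).

(−4, 25) and (16, −15)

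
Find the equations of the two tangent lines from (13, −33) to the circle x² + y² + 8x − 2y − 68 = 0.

Write the tangent as mx − y + (−33 − m·(13)) = 0 and set its distance from the centre to √85:
[m·(−17) − (34)]² = 85(m² + 1)
12m² + 68m + 63 = 0, so m = −7/6 or m = −9/2.
Through (13, −33) these give 7x + 6y = −107 and 9x + 2y = 51.

7x + 6y = −107 and 9x + 2y = 51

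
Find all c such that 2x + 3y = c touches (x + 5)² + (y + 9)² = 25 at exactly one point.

c = −37 ± 5√13

The line touches the circle iff its distance from (−5, −9) is 5:
|2·(−5) + 3·(−9) − c| / √13 = 5
|c − (−37)| = 5√13.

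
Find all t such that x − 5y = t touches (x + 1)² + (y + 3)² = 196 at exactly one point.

The line touches the circle iff its distance from (−1, −3) is 14:
|1·(−1) − 5·(−3) − t| / √26 = 14
|t − (14)| = 14√26.

t = 14 ± 14√26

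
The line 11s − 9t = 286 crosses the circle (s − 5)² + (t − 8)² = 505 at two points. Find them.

(17, −11) and (26, 0)

From the line, t = (−286 + 11s)/9. Substituting:
202s² − 8686s + 89284 = 0  ⟹  s² − 43s + 442 = 0
s = 26 or s = 17, giving (26, 0) and (17, −11).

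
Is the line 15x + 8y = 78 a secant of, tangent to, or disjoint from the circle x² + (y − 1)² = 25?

secant

Substituting the line into the circle gives 289x² − 2100x + 3300 = 0.
Δ = 4410000 − 3814800 = 595200.
Two real roots: the line is a secant.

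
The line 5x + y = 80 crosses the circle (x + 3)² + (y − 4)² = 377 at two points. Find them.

From the line, y = −5x + 80. Substituting:
26x² − 754x + 5408 = 0  ⟹  x² − 29x + 208 = 0
x = 16 or x = 13, giving (16, 0) and (13, 15).

(13, 15) and (16, 0)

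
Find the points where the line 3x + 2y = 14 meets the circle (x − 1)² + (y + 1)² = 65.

From the line, y = (14 − 3x)/2. Substituting:
13x² − 104x = 0  ⟹  x² − 8x = 0
x = 8 or x = 0, giving (8, −5) and (0, 7).

(0, 7) and (8, −5)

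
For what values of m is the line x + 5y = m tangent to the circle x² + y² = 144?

m = ±12√26

The line touches the circle iff its distance from (0, 0) is 12:
|1·0 + 5·0 − m| / √26 = 12
|m| = 12√26.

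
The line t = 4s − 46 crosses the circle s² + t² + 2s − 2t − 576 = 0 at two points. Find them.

From the line, t = 4s − 46. Substituting:
17s² − 374s + 1632 = 0  ⟹  s² − 22s + 96 = 0
s = 16 or s = 6, giving (16, 18) and (6, −22).

(6, −22) and (16, 18)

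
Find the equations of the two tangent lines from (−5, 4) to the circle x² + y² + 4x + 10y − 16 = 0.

2x − y = −14 and x + 2y = 3

A line y − (4) = m(x − (−5)) is tangent when its distance from (−2, −5) is 3√5:
(3m − (−9))² = 45(m² + 1)
2m² − 3m − 2 = 0, so m = 2 or m = −1/2.
Through (−5, 4) these give 2x − y = −14 and x + 2y = 3.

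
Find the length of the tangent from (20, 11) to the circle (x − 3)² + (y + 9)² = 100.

√589

The centre is (3, −9) and r = 10. The square of the distance from P to the centre is 289 + 400 = 689.
By the tangent–radius right angle, tangent length = √(|PO|² − r²) = √589.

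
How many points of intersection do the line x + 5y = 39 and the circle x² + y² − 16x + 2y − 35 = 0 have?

Substituting the line into the circle gives 26x² − 488x + 1036 = 0.
Δ = 238144 − 107744 = 130400.
Two real roots: the line is a secant.

2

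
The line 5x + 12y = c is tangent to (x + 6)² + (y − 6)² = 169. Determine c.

For a tangent, require d(centre, line) = r = 13.
|5·(−6) + 12·6 − c| / √169 = 13
|c − (42)| = 13·13, so c = 211 or c = −127.

c = −127 or c = 211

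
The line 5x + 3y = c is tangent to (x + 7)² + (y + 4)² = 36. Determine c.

c = −47 ± 6√34

Tangency holds when the distance from the centre (−7, −4) to the line equals the radius 6:
|5·(−7) + 3·(−4) − c| / √34 = 6
|c − (−47)| = 6√34.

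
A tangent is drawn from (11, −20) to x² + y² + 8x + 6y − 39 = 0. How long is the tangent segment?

15√2

Centre (−4, −3), r² = 64. |PO|² = (15)² + (−17)² = 514.
The tangent meets the radius at right angles, so tangent² = |PO|² − r² = 514 − 64 = 450.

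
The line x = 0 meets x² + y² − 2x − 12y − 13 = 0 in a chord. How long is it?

The line gives x = 0. Substituting into the circle:
y² − 12y − 13 = 0
y = 13 or y = −1, giving (0, 13) and (0, −1).
Chord length = distance between (0, 13) and (0, −1) = √196 = 14.

14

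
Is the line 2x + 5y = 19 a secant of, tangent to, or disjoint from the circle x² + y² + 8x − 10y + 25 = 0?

Substituting the line into the circle gives 29x² + 224x + 36 = 0.
Δ = 50176 − 4176 = 46000.
Two real roots: the line is a secant.

secant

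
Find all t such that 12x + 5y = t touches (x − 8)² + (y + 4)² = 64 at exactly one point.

t = −28 or t = 180

For a tangent, require d(centre, line) = r = 8.
|12·8 + 5·(−4) − t| / √169 = 8
|t − (76)| = 8·13, so t = 180 or t = −28.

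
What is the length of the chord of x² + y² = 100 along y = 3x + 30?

2√10

From the line, y = 3x + 30. Substituting:
10x² + 180x + 800 = 0  ⟹  x² + 18x + 80 = 0
x = −8 or x = −10, giving (−8, 6) and (−10, 0).
|(−8, 6) − (−10, 0)| = √((2)² + (6)²) = 2√10.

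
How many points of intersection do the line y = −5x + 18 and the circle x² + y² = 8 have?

0

Substituting the line into the circle gives 26x² − 180x + 316 = 0.
Discriminant = (−180)² − 4·26·(316) = −464 < 0.
No real roots: the line does not meet the circle.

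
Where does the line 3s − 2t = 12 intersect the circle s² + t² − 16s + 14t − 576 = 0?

(−12, −24) and (16, 18)

Express t = (−12 + 3s)/2 and substitute into the circle:
13s² − 52s − 2496 = 0  ⟹  s² − 4s − 192 = 0
s = 16 or s = −12, giving (16, 18) and (−12, −24).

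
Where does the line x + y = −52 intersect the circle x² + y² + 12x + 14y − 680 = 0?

Express y = −x − 52 and substitute into the circle:
2x² + 102x + 1296 = 0  ⟹  x² + 51x + 648 = 0
x = −24 or x = −27, giving (−24, −28) and (−27, −25).

(−27, −25) and (−24, −28)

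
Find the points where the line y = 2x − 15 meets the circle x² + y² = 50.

Substitute y = 2x − 15:
5x² − 60x + 175 = 0  ⟹  x² − 12x + 35 = 0
x = 7 or x = 5, giving (7, −1) and (5, −5).

(5, −5) and (7, −1)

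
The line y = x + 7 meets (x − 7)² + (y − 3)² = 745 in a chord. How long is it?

37√2

Substitute y = x + 7:
2x² − 6x − 680 = 0  ⟹  x² − 3x − 340 = 0
x = 20 or x = −17, giving (20, 27) and (−17, −10).
|(20, 27) − (−17, −10)| = √((37)² + (37)²) = 37√2.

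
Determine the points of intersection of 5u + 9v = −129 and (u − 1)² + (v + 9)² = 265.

(−15, −6) and (12, −21)

Substitute v = (−129 − 5u)/9:
106u² + 318u − 19080 = 0  ⟹  u² + 3u − 180 = 0
u = 12 or u = −15, giving (12, −21) and (−15, −6).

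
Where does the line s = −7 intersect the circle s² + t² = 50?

(−7, −1) and (−7, 1)

The line gives s = −7. Substituting into the circle:
t² − 1 = 0
t = 1 or t = −1, giving (−7, 1) and (−7, −1).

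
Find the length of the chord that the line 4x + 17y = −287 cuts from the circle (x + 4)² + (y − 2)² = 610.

Substitute y = (−287 − 4x)/17:
305x² + 4880x − 68625 = 0  ⟹  x² + 16x − 225 = 0
x = 9 or x = −25, giving (9, −19) and (−25, −11).
|(9, −19) − (−25, −11)| = √((34)² + (−8)²) = 2√305.

2√305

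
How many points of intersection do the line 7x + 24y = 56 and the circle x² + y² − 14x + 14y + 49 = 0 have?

Substituting the line into the circle gives 625x² − 11200x + 50176 = 0.
Discriminant = (−11200)² − 4·625·(50176) = 0.
A repeated root: the line is tangent.

1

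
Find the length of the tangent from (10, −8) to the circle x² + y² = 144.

With centre O = (0, 0), |OP|² = 164 and r² = 144.
Power of the point: PT² = |PO|² − r² = 20, so PT = 2√5.

2√5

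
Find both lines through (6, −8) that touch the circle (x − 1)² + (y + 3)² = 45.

2x − y = 20 and x − 2y = 22

Let a tangent through (6, −8) have slope m. Its distance from (1, −3) must equal 3√5:
(−5m − (5))² = 45(m² + 1)
2m² − 5m + 2 = 0, so m = 2 or m = 1/2.
Through (6, −8) these give 2x − y = 20 and x − 2y = 22.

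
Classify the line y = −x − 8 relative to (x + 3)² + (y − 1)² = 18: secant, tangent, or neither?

Substituting the line into the circle gives 2x² + 24x + 72 = 0.
Δ = 576 − 576 = 0.
A repeated root: the line is tangent.

tangent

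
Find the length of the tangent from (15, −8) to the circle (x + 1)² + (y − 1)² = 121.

Centre (−1, 1), r² = 121. |PO|² = (16)² + (−9)² = 337.
The tangent meets the radius at right angles, so tangent² = |PO|² − r² = 337 − 121 = 216.

6√6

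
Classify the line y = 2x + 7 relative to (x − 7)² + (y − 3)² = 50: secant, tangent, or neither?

neither

d² = (2·7 − 1·3 − (−7))²/5 = 324/5; r² = 50.
Since d² > r², the line lies outside the circle.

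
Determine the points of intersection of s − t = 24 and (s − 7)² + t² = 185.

(11, −13) and (20, −4)

Express t = s − 24 and substitute into the circle:
2s² − 62s + 440 = 0  ⟹  s² − 31s + 220 = 0
s = 20 or s = 11, giving (20, −4) and (11, −13).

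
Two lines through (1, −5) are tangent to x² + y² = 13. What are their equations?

Let a tangent through (1, −5) have slope m. Its distance from (0, 0) must equal √13:
(−1m − (5))² = 13(m² + 1)
6m² − 5m − 6 = 0, so m = 3/2 or m = −2/3.
Through (1, −5) these give 3x − 2y = 13 and 2x + 3y = −13.

3x − 2y = 13 and 2x + 3y = −13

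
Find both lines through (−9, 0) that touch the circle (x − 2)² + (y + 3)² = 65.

4x − 7y = −36 and 7x + 4y = −63

Let a tangent through (−9, 0) have slope m. Its distance from (2, −3) must equal √65:
[m·(11) − (−3)]² = 65(m² + 1)
28m² + 33m − 28 = 0, so m = 4/7 or m = −7/4.
Through (−9, 0) these give 4x − 7y = −36 and 7x + 4y = −63.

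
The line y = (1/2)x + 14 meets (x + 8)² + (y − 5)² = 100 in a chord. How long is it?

Centre (−8, 5), r² = 100. Perpendicular distance d from centre to line = |10| / √5 = 10/√5.
Chord = 2√(r² − d²) = 2·√(80) = 8√5.

8√5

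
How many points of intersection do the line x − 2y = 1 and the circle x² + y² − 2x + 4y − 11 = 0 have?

Centre (1, −2), r² = 16. Distance² from centre to line = (4)²/5 = 16/5.
Since d² < r², the line cuts the circle twice.

2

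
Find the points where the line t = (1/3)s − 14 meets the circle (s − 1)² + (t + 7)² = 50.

Express t = (−42 + s)/3 and substitute into the circle:
10s² − 60s = 0  ⟹  s² − 6s = 0
s = 6 or s = 0, giving (6, −12) and (0, −14).

(0, −14) and (6, −12)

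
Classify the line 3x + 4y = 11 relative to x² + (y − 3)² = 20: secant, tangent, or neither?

secant

Centre (0, 3), r² = 20. Distance² from centre to line = (1)²/25 = 1/25.
Since d² < r², the line cuts the circle twice.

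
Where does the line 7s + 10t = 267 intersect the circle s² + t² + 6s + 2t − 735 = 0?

(1, 26) and (21, 12)

Express t = (267 − 7s)/10 and substitute into the circle:
149s² − 3278s + 3129 = 0  ⟹  s² − 22s + 21 = 0
s = 21 or s = 1, giving (21, 12) and (1, 26).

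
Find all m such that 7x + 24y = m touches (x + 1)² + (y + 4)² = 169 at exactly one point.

For a tangent, require d(centre, line) = r = 13.
|7·(−1) + 24·(−4) − m| / √625 = 13
|m − (−103)| = 13·25, so m = 222 or m = −428.

m = −428 or m = 222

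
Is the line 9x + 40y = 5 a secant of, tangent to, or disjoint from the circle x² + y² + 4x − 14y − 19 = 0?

secant

Substituting the line into the circle gives 1681x² + 11350x − 33175 = 0.
Discriminant = (11350)² − 4·1681·(−33175) = 351891200 > 0.
Two real roots: the line is a secant.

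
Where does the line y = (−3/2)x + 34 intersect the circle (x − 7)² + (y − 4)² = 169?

(12, 16) and (20, 4)

From the line, y = (68 − 3x)/2. Substituting:
13x² − 416x + 3120 = 0  ⟹  x² − 32x + 240 = 0
x = 20 or x = 12, giving (20, 4) and (12, 16).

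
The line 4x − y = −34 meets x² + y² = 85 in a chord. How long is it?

2√17

Express y = 4x + 34 and substitute into the circle:
17x² + 272x + 1071 = 0  ⟹  x² + 16x + 63 = 0
x = −7 or x = −9, giving (−7, 6) and (−9, −2).
|(−7, 6) − (−9, −2)| = √((2)² + (8)²) = 2√17.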